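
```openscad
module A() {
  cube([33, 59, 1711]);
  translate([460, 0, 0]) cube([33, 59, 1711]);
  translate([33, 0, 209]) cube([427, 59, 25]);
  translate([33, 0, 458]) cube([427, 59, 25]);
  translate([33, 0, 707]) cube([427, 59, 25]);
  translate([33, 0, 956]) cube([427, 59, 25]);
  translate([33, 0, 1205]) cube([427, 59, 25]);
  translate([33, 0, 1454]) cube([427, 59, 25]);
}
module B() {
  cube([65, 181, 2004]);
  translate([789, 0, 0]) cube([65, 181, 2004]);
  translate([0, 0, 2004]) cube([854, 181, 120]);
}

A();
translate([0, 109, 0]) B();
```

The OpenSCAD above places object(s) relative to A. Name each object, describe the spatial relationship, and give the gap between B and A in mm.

A is a ladder. B is a door frame. The door frame is on the floor beside the ladder on its +y side. The gap between the door frame and the ladder is 50 mm.

The door frame's nearest face is 50 mm from the ladder's +y face.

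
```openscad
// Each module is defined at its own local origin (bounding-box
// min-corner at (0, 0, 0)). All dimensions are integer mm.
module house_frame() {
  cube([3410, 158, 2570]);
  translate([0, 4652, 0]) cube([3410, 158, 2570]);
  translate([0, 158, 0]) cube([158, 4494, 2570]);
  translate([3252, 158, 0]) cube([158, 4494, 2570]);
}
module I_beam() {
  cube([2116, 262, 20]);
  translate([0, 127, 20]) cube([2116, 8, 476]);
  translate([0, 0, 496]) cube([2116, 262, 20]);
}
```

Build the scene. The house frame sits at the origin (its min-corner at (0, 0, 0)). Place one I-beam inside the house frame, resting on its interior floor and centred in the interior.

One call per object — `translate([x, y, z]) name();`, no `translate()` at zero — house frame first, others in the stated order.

house_frame();
translate([647, 2274, 0]) I_beam();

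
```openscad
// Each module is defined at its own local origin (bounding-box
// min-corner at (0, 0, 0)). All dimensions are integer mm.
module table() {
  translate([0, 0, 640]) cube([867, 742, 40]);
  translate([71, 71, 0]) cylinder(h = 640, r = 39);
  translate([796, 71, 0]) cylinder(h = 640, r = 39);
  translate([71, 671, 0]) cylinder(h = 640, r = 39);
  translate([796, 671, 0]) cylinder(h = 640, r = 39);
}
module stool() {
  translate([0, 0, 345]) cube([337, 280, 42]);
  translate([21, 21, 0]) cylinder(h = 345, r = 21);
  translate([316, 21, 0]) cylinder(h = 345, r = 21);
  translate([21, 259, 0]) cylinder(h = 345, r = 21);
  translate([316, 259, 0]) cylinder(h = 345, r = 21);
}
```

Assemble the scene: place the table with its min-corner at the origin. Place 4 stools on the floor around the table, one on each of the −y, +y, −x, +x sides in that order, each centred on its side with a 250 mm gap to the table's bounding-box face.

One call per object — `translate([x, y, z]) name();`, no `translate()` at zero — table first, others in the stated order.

table();
translate([265, -530, 0]) stool();
translate([265, 992, 0]) stool();
translate([-587, 231, 0]) stool();
translate([1117, 231, 0]) stool();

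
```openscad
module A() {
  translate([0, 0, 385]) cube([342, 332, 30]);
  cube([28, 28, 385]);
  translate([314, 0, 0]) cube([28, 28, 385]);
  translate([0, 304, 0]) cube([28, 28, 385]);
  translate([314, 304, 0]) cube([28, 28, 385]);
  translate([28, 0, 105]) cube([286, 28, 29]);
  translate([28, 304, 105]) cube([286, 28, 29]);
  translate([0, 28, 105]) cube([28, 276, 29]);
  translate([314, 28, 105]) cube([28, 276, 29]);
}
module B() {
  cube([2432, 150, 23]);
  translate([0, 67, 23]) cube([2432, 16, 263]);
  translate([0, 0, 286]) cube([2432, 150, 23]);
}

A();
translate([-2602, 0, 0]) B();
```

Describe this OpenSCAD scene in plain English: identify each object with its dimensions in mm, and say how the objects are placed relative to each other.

A is a four-legged stool. The seat is 342×332 mm, 30 mm thick, top at z = 415 mm. It stands on four square legs, each 28×28 mm in cross-section, from z = 0 to the seat underside, each flush with a corner of the seat. Four stretchers, 28 mm wide and 29 mm tall, connect adjacent legs with their undersides at z = 105 mm, each running between the inner faces of the legs it joins and aligned with the legs' outer faces on the other axis.

B is an I-beam lying along x, 2432 mm long. Overall section height 309 mm. Two flanges 150 mm wide (y) and 23 mm thick, one on the floor and one at the top; a web 16 mm thick runs between them, centred on the flange width.

The I-beam is on the floor beside the stool on its −x side.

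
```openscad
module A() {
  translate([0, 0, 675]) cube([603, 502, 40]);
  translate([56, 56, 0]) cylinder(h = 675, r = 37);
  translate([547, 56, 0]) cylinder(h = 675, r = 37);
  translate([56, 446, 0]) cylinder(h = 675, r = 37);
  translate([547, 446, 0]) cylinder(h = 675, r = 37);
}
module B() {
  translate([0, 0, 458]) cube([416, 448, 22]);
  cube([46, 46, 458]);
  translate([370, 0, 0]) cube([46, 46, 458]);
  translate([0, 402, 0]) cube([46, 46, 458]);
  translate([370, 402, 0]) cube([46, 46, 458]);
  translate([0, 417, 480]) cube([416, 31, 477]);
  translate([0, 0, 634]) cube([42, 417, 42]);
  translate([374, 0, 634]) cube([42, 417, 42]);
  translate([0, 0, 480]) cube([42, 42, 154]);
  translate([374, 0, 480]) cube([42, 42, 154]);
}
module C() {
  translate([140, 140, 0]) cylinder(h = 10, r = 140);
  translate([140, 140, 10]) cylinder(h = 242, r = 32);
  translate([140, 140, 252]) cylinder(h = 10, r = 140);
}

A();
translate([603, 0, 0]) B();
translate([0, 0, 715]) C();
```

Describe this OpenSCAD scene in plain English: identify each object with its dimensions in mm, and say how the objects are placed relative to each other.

A is a table: top 603 mm (x) × 502 mm (y), 40 mm thick, upper face at z = 715 mm, on four round legs of 74 mm diameter, each leg's bounding box inset 19 mm from the nearest pair of top edges, running from z = 0 to the bottom of the top.

B is a chair: 416×448 mm seat, 22 mm thick, top at z = 480 mm, on four 46 mm square corner legs flush with the seat edges. A 31 mm thick backrest slab spans the full seat width, extending 477 mm above the seat top, its back face flush with the seat's +y edge. Two armrests of 42×42 mm section run along each side from the seat's front edge to the front of the backrest, top faces 196 mm above the seat top and outer faces flush with the seat's x-edges; a 42×42 mm post under the front of each armrest stands on the seat at the front corner.

C is a spool: two coaxial disc flanges of radius 140 mm and thickness 10 mm, joined by a core cylinder of radius 32 mm and height 242 mm. The lower flange rests on z = 0 and the three cylinders share a vertical axis.

The chair is against the table's +x side, with their −y faces flush. The spool is on top of the table.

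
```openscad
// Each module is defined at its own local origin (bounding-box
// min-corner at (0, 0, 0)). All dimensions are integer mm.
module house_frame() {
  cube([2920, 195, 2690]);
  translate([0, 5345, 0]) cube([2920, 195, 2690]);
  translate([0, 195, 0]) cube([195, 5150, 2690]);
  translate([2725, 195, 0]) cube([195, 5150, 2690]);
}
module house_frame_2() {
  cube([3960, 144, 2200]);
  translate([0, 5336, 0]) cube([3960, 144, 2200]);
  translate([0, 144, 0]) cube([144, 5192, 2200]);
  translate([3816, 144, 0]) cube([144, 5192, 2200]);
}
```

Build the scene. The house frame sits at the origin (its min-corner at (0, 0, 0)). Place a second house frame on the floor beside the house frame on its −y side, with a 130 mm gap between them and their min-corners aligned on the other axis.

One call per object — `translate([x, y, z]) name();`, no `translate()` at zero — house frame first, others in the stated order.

house_frame();
translate([0, -5610, 0]) house_frame_2();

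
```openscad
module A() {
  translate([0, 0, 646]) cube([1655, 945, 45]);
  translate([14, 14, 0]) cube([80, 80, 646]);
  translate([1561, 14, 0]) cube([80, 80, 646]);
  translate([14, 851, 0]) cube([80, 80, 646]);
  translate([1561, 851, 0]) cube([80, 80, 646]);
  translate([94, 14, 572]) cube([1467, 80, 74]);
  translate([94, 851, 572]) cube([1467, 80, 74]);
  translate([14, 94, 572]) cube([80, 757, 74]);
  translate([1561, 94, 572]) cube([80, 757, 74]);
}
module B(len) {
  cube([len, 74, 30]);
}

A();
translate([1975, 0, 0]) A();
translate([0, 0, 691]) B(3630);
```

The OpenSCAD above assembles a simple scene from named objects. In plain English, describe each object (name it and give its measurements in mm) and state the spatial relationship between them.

A is a table with a 1655×945 mm rectangular top, 45 mm thick, top surface at z = 691 mm, supported by four 80×80 mm square legs, each inset 14 mm from the nearest pair of top edges, running from the floor. Four apron rails, 80 mm thick and 74 mm tall, run between adjacent legs with their top edges flush with the underside of the top and their outer faces flush with the legs' outer faces.

B is a rectangular beam 3630 mm long (x), 74 mm deep (y), 30 mm thick (z).

The beam spans the tops of two tables placed 320 mm apart, resting at z = 691 mm.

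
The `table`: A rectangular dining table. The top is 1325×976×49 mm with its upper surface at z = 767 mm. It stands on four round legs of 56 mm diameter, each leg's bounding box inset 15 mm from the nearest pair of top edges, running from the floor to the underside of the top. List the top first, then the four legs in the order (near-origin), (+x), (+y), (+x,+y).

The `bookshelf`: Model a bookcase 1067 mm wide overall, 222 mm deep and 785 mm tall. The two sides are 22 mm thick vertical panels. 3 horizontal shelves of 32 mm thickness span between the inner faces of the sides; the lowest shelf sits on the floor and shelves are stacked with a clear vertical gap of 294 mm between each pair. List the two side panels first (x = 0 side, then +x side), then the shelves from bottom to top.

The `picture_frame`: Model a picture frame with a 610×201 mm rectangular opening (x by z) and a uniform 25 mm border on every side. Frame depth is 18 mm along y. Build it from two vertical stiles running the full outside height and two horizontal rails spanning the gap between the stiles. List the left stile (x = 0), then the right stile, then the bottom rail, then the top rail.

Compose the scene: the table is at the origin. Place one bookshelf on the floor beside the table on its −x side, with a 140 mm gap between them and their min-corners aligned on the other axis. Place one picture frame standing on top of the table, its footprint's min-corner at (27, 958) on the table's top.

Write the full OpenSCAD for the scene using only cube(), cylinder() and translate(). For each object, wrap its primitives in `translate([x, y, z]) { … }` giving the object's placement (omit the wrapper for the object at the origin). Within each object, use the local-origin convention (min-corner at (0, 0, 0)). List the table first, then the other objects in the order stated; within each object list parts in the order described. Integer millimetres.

translate([0, 0, 718]) cube([1325, 976, 49]);
translate([43, 43, 0]) cylinder(h = 718, r = 28);
translate([1282, 43, 0]) cylinder(h = 718, r = 28);
translate([43, 933, 0]) cylinder(h = 718, r = 28);
translate([1282, 933, 0]) cylinder(h = 718, r = 28);
translate([-1207, 0, 0]) {
  cube([22, 222, 785]);
  translate([1045, 0, 0]) cube([22, 222, 785]);
  translate([22, 0, 0]) cube([1023, 222, 32]);
  translate([22, 0, 326]) cube([1023, 222, 32]);
  translate([22, 0, 652]) cube([1023, 222, 32]);
}
translate([27, 958, 767]) {
  cube([25, 18, 251]);
  translate([635, 0, 0]) cube([25, 18, 251]);
  translate([25, 0, 0]) cube([610, 18, 25]);
  translate([25, 0, 226]) cube([610, 18, 25]);
}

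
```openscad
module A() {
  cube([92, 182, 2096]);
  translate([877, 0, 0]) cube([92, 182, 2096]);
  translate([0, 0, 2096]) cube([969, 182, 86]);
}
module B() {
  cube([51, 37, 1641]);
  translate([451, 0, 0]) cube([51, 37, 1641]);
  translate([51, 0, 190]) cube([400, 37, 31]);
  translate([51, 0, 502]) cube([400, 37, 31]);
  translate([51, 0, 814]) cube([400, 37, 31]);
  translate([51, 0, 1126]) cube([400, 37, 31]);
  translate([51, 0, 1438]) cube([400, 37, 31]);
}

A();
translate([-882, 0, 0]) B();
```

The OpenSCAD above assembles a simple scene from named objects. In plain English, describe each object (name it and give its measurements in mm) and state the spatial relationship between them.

A is a door frame. The clear opening is 785 mm wide and 2096 mm high. Two 92 mm wide jambs, 182 mm deep, stand either side of the opening from the floor to the top of the opening. A 86 mm thick head sits across the top of both jambs, spanning the full outside width of the frame.

B is a wooden ladder with two side rails of 51×37 mm section and 1641 mm height, set 502 mm apart overall. Between them run 5 rectangular rungs (37 mm deep, 31 mm thick), front faces flush with the rails' −y face. The bottom of the first rung is 190 mm above the floor and each subsequent rung is 312 mm higher than the one below.

The ladder is on the floor beside the door frame on its −x side.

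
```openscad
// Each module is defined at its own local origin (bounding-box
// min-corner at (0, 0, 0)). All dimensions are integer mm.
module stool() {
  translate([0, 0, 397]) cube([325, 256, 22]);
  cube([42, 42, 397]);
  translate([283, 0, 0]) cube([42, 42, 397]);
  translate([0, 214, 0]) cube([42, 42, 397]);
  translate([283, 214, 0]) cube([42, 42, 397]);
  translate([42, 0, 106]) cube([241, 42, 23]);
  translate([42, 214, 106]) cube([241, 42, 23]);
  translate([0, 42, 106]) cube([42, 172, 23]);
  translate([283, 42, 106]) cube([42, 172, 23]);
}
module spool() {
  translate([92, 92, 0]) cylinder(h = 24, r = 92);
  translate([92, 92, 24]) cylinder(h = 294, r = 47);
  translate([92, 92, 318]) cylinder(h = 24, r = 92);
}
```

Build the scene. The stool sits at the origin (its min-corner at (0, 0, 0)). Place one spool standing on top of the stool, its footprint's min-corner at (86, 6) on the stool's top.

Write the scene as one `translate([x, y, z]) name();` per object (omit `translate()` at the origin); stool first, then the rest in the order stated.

stool();
translate([86, 6, 419]) spool();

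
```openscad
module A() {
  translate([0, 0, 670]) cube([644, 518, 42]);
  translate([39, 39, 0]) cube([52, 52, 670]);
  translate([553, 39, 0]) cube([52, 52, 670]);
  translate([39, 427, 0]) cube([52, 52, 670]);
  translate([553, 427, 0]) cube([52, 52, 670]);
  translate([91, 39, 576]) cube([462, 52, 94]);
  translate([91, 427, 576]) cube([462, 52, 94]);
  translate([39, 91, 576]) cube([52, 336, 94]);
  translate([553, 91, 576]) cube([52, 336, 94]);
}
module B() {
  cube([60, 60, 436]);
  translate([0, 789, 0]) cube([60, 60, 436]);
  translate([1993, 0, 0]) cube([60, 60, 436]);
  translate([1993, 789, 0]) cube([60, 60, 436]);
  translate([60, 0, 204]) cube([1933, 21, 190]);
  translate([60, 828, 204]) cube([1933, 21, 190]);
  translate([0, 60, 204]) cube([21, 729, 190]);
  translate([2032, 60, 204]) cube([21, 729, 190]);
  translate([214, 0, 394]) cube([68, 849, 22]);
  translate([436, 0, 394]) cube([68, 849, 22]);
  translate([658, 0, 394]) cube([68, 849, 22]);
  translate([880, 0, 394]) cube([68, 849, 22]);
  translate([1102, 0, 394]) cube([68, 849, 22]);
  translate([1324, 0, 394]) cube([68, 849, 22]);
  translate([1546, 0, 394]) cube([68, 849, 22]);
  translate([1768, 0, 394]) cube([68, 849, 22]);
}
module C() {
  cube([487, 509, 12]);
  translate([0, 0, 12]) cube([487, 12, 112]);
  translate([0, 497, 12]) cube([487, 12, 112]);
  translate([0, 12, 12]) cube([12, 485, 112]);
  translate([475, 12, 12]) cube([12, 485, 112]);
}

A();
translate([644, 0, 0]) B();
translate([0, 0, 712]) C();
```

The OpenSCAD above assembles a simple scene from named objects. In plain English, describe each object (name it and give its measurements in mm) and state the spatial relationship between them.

A is a table with a 644×518 mm rectangular top, 42 mm thick, top surface at z = 712 mm, supported by four 52×52 mm square legs, each inset 39 mm from the nearest pair of top edges, running from the floor. Four apron rails, 52 mm thick and 94 mm tall, run between adjacent legs with their top edges flush with the underside of the top and their outer faces flush with the legs' outer faces.

B is a bed frame 2053 mm long (x) by 849 mm wide (y). Four 60×60 mm corner posts, 436 mm tall, at the corners of the footprint. Four rails of 21 mm thickness and 190 mm height run between adjacent posts with their undersides at z = 204 mm, their outer faces flush with the outside of the frame (the two x-running rails run between the posts' inner faces; the two y-running rails run between the posts' inner faces). 8 slats, each 68 mm wide (x) and 22 mm thick, lie across the top of the two x-running rails, running the full 849 mm width of the frame in y; the slats are evenly spaced along x between the inner faces of the end posts with equal gaps (rounded down to the nearest mm) at the −x end and between each pair — any rounding remainder accumulates at the +x end.

C is an open-topped rectangular box: outside dimensions 487×509×124 mm, with a uniform wall and base thickness of 12 mm. The base is a full 487×509 slab on the floor; four walls sit on top of the base. The front and back walls (the −y and +y sides) span the full width; the two side walls fit between them.

The bed frame is against the table's +x side, with their −y faces flush. The open box is on top of the table.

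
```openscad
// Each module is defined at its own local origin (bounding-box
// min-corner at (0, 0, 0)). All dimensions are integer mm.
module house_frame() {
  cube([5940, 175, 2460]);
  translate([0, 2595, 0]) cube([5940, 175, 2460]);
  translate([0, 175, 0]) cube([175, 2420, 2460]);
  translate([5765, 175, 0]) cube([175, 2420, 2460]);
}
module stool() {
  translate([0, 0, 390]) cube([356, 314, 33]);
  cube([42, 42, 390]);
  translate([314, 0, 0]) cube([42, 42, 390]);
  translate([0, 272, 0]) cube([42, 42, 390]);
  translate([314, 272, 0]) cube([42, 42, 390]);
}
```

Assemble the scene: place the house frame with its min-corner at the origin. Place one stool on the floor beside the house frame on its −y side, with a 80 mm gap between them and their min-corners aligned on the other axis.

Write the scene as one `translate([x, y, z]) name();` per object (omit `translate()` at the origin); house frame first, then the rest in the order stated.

house_frame();
translate([0, -394, 0]) stool();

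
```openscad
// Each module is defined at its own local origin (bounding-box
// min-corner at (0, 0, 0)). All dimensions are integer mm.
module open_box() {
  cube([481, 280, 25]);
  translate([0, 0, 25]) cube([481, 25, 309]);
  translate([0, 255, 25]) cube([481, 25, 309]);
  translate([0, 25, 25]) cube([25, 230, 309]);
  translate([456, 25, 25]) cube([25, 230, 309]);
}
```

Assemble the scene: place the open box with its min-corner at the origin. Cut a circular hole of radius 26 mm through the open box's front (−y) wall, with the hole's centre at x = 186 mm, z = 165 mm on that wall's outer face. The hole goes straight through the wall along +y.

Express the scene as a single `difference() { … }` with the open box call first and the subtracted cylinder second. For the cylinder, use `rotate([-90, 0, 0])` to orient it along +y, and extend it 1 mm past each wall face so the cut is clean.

difference() {
  open_box();
  translate([186, -1, 165]) rotate([-90, 0, 0]) cylinder(h = 27, r = 26);
}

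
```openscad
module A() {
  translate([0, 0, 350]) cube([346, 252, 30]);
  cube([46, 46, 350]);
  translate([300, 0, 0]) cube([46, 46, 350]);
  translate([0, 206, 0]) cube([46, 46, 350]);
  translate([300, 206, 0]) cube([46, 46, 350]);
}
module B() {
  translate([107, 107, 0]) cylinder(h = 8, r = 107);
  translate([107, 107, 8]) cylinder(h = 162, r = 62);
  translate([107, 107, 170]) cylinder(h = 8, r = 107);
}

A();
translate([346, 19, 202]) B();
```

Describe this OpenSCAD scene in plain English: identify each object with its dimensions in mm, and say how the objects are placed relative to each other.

A is a four-legged stool. The seat is 346×252 mm, 30 mm thick, top at z = 380 mm. It stands on four square legs, each 46×46 mm in cross-section, from z = 0 to the seat underside, each flush with a corner of the seat.

B is a spool: two coaxial disc flanges of radius 107 mm and thickness 8 mm, joined by a core cylinder of radius 62 mm and height 162 mm. The lower flange rests on z = 0 and the three cylinders share a vertical axis.

The spool is beside the stool with their tops flush at z = 380.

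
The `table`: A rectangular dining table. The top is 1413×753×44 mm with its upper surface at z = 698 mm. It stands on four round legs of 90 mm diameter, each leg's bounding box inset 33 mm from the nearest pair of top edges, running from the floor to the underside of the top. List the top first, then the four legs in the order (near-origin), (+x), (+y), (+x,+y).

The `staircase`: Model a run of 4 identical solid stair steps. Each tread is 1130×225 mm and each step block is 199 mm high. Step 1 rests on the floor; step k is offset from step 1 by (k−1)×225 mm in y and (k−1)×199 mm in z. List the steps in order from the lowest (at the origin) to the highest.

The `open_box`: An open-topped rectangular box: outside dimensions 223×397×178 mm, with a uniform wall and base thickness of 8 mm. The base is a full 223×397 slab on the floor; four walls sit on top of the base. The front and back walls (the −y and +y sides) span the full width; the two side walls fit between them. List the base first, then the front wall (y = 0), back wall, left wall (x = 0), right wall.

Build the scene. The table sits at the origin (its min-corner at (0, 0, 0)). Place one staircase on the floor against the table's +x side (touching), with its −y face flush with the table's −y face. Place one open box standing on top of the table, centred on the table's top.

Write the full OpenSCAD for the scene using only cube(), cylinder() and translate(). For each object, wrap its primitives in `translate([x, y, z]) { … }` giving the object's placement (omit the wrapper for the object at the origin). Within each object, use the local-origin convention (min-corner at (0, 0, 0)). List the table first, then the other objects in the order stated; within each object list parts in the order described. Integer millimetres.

translate([0, 0, 654]) cube([1413, 753, 44]);
translate([78, 78, 0]) cylinder(h = 654, r = 45);
translate([1335, 78, 0]) cylinder(h = 654, r = 45);
translate([78, 675, 0]) cylinder(h = 654, r = 45);
translate([1335, 675, 0]) cylinder(h = 654, r = 45);
translate([1413, 0, 0]) {
  cube([1130, 225, 199]);
  translate([0, 225, 199]) cube([1130, 225, 199]);
  translate([0, 450, 398]) cube([1130, 225, 199]);
  translate([0, 675, 597]) cube([1130, 225, 199]);
}
translate([595, 178, 698]) {
  cube([223, 397, 8]);
  translate([0, 0, 8]) cube([223, 8, 170]);
  translate([0, 389, 8]) cube([223, 8, 170]);
  translate([0, 8, 8]) cube([8, 381, 170]);
  translate([215, 8, 8]) cube([8, 381, 170]);
}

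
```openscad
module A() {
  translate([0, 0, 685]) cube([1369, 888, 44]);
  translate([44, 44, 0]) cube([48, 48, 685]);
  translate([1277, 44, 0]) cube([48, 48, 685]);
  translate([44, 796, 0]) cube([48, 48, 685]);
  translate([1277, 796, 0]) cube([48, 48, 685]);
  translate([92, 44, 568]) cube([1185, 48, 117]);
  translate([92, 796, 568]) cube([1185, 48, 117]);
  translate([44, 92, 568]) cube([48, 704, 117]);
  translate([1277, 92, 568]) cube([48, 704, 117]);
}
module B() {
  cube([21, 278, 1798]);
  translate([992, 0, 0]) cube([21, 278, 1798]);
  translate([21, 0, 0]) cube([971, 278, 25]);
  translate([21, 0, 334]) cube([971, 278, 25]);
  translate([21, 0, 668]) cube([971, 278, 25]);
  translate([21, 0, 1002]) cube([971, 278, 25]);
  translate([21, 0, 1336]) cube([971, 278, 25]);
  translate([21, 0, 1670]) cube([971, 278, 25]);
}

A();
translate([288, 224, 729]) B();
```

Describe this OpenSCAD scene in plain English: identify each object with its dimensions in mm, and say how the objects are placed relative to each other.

A is a table with a 1369×888 mm rectangular top, 44 mm thick, top surface at z = 729 mm, supported by four 48×48 mm square legs, each inset 44 mm from the nearest pair of top edges, running from the floor. Four apron rails, 48 mm thick and 117 mm tall, run between adjacent legs with their top edges flush with the underside of the top and their outer faces flush with the legs' outer faces.

B is a bookshelf 1013 mm wide overall, 278 mm deep and 1798 mm tall. The two sides are 21 mm thick vertical panels. 6 horizontal shelves of 25 mm thickness span between the inner faces of the sides; the lowest shelf sits on the floor and shelves are stacked with a clear vertical gap of 309 mm between each pair.

The bookshelf is on top of the table.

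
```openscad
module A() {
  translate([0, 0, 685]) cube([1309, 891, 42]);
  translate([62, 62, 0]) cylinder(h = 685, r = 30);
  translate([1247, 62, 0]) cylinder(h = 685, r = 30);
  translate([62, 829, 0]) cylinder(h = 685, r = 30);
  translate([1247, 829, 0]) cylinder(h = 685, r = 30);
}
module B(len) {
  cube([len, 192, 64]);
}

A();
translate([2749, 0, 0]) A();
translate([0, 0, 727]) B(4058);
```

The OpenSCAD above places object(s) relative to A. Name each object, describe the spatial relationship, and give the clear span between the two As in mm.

Second table starts at x = 2749; first ends at x = 1309; clear span = 2749 − 1309 = 1440 mm.

A is a table. B is a beam. A beam spans the tops of two tables. The clear span between the two tables is 1440 mm.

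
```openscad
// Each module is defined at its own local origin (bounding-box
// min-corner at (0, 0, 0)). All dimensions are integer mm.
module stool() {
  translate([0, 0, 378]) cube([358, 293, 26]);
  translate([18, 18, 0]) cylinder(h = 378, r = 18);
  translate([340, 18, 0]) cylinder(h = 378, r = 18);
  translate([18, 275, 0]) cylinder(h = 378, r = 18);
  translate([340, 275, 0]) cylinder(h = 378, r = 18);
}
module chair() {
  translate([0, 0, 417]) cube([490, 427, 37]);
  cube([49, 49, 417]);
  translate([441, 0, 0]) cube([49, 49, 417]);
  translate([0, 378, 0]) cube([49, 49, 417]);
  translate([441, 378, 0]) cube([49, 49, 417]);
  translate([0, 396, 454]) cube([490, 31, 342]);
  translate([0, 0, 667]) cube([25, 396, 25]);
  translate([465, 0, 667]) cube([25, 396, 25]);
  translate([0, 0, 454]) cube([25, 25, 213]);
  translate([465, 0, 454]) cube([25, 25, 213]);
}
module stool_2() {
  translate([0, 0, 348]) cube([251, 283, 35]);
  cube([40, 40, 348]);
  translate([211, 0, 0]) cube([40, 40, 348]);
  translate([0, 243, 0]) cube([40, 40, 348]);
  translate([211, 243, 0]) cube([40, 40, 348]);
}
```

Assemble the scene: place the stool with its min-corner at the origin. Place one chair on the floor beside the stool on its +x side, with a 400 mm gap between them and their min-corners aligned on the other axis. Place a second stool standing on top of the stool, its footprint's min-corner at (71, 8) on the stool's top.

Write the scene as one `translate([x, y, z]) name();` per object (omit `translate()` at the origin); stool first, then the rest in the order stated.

stool();
translate([758, 0, 0]) chair();
translate([71, 8, 404]) stool_2();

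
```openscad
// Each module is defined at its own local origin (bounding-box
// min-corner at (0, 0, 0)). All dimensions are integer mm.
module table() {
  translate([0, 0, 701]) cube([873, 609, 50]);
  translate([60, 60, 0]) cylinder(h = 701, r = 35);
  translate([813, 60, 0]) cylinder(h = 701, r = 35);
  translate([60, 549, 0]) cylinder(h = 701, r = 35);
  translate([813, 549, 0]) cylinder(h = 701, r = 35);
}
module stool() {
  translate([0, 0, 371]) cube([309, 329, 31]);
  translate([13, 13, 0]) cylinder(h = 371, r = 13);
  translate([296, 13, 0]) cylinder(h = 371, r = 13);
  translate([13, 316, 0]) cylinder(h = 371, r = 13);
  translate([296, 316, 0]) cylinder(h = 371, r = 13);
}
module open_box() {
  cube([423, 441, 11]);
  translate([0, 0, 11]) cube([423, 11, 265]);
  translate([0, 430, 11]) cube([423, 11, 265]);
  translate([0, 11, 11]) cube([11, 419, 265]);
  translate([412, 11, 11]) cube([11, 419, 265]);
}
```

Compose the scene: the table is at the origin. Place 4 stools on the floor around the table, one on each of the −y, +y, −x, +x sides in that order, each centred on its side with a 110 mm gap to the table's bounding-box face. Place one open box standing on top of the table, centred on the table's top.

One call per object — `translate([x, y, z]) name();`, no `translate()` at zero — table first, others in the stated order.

table();
translate([282, -439, 0]) stool();
translate([282, 719, 0]) stool();
translate([-419, 140, 0]) stool();
translate([983, 140, 0]) stool();
translate([225, 84, 751]) open_box();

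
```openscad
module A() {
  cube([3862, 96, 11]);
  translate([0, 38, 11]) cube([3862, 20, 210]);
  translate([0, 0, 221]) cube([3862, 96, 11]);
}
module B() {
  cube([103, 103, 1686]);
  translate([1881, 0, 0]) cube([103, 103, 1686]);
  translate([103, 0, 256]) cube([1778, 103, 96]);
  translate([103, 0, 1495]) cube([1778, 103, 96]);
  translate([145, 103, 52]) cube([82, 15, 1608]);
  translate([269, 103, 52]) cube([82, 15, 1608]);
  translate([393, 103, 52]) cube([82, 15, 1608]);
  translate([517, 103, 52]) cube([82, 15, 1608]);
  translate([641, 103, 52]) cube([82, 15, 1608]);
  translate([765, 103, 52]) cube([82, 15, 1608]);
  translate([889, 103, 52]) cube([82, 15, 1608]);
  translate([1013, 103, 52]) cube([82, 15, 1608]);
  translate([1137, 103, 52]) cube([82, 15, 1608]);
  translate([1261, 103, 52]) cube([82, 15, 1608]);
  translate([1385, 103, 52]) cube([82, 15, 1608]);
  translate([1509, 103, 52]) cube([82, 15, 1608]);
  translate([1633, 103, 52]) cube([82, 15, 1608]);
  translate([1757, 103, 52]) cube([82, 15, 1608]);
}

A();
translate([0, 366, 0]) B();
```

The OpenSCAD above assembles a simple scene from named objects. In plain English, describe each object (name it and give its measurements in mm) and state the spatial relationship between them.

A is an I-beam lying along x, 3862 mm long. Overall section height 232 mm. Two flanges 96 mm wide (y) and 11 mm thick, one on the floor and one at the top; a web 20 mm thick runs between them, centred on the flange width.

B is a fence section. Two 103×103 mm posts, 1686 mm tall, stand on the floor with a clear span of 1778 mm between their inner faces. Two horizontal rails of 103×96 mm section span the gap between the posts with their undersides at z = 256 mm and z = 1495 mm, flush with the posts' −y face. 14 pickets, each 82 mm wide, 15 mm thick and 1608 mm tall, are fixed to the +y face of the rails with their bottoms at z = 52 mm, evenly spaced across the span with equal gaps (rounded down to the nearest mm) at the −x end and between each pair — any rounding remainder accumulates at the +x end.

The fence section is on the floor beside the I-beam on its +y side.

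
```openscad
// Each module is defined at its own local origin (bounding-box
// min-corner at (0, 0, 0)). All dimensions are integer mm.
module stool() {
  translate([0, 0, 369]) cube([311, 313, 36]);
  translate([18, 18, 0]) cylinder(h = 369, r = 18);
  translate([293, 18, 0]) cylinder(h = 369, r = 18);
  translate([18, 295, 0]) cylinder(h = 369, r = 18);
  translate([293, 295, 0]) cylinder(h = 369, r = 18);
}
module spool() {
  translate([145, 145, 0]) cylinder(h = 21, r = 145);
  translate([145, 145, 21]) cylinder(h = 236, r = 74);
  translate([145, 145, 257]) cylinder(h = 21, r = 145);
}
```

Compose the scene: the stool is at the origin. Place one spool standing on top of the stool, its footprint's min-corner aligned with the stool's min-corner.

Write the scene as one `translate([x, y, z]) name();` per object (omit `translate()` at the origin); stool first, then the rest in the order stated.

stool();
translate([0, 0, 405]) spool();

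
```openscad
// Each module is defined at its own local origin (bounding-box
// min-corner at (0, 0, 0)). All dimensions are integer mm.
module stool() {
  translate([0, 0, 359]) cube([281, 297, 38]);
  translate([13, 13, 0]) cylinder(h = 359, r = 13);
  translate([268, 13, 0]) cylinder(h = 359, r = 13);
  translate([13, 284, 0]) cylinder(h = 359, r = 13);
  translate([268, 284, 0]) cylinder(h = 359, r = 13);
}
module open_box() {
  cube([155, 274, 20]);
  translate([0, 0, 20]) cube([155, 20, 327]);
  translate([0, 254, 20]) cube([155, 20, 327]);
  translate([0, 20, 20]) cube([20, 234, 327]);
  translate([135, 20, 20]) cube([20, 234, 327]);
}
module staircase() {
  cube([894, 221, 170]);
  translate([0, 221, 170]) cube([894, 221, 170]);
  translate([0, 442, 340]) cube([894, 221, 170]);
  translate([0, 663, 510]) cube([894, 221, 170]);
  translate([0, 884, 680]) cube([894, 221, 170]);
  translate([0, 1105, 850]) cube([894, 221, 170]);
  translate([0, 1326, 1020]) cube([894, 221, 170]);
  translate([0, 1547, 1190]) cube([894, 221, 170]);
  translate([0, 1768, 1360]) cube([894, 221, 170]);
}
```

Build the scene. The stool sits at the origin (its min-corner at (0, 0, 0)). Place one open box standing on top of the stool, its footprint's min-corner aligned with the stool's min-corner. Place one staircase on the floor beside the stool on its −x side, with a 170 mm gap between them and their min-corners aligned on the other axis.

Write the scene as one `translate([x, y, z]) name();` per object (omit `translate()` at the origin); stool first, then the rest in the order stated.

stool();
translate([0, 0, 397]) open_box();
translate([-1064, 0, 0]) staircase();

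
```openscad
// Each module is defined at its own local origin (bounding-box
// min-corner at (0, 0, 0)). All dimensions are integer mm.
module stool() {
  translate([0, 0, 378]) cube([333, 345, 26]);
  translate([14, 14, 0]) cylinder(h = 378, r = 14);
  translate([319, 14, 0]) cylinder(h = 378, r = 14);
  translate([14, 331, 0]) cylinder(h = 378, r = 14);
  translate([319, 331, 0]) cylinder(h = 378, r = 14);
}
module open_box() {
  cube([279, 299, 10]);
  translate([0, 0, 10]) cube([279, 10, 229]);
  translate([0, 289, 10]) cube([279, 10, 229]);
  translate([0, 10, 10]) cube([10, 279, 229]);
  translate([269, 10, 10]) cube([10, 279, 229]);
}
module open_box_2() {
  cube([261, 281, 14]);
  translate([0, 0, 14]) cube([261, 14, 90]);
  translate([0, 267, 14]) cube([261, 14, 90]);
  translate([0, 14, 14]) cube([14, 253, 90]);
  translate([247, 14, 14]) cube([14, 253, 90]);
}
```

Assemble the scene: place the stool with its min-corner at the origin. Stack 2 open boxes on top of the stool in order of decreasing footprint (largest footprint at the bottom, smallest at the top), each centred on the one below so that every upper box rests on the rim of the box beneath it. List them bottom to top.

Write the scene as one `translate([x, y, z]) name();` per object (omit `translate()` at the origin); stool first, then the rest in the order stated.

stool();
translate([27, 23, 404]) open_box();
translate([36, 32, 643]) open_box_2();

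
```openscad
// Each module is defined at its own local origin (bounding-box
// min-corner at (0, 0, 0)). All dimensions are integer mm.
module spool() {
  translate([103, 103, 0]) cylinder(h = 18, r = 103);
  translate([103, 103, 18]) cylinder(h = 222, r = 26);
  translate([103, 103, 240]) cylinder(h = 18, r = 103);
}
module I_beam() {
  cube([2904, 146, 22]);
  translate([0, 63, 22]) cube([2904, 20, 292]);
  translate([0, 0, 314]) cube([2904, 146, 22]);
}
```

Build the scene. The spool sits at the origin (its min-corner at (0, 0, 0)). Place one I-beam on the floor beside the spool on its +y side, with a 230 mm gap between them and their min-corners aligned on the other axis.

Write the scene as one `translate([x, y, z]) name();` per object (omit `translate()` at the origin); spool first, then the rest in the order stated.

spool();
translate([0, 436, 0]) I_beam();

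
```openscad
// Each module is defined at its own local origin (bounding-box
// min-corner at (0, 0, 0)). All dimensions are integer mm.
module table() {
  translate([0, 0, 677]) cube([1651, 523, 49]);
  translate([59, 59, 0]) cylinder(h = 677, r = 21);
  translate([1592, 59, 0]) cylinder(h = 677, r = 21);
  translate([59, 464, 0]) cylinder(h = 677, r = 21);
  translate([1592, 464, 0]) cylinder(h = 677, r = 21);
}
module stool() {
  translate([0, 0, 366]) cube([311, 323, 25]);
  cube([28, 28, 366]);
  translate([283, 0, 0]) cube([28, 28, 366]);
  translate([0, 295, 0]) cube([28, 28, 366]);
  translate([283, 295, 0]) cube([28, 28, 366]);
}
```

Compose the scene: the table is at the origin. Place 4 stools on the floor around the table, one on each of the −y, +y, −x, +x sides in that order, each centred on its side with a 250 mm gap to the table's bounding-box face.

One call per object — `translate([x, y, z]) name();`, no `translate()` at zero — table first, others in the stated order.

table();
translate([670, -573, 0]) stool();
translate([670, 773, 0]) stool();
translate([-561, 100, 0]) stool();
translate([1901, 100, 0]) stool();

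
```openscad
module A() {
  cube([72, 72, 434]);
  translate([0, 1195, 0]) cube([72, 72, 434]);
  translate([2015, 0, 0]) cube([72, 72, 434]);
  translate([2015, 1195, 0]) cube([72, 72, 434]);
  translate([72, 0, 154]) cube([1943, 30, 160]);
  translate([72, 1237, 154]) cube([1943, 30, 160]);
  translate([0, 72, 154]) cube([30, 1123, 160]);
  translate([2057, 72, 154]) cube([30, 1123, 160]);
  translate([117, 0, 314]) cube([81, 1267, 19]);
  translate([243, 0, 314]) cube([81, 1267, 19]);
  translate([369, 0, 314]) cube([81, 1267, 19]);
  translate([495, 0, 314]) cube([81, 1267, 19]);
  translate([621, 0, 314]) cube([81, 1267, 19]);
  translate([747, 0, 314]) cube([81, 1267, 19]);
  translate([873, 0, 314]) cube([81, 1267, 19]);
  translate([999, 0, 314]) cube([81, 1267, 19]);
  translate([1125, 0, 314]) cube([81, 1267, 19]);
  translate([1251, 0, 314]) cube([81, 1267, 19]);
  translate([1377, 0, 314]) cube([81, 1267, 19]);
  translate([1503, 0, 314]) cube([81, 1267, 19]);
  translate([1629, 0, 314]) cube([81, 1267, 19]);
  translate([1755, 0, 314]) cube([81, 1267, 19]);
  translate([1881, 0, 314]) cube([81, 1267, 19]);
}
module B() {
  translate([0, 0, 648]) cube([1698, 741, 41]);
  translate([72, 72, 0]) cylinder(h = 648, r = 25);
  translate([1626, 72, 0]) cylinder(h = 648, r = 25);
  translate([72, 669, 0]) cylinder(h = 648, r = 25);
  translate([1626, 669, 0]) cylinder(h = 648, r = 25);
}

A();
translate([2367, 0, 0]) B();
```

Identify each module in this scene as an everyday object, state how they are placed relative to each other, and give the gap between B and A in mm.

The table's nearest face is 280 mm from the bed frame's +x face.

A is a bed frame. B is a table. The table is on the floor beside the bed frame on its +x side. The gap between the table and the bed frame is 280 mm.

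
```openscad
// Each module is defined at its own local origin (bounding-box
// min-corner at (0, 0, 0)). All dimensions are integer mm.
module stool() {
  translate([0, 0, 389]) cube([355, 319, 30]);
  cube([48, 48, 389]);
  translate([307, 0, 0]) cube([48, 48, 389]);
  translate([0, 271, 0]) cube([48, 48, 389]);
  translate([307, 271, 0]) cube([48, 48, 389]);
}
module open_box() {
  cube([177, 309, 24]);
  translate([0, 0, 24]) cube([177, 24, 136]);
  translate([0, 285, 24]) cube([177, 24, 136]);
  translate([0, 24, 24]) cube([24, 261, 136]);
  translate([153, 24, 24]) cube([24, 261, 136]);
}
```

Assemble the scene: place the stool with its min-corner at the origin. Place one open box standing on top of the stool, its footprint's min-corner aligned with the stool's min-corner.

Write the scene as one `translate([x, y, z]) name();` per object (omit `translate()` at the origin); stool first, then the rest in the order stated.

stool();
translate([0, 0, 419]) open_box();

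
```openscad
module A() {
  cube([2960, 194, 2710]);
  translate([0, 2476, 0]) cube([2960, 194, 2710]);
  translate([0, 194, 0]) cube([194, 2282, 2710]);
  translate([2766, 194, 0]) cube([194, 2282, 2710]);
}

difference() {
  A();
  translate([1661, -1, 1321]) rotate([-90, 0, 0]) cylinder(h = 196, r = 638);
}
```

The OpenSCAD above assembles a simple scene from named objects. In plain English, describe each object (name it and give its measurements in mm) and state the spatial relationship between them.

A is a box-shaped house frame (walls only): outside footprint 2960×2670 mm, wall height 2710 mm, wall thickness 194 mm. The two y-facing walls run the full x-width; the two x-facing walls fit between the inner faces of the y-facing walls.

The house frame has a circular hole of radius 638 mm through its front wall, centred at (x = 1661, z = 1321).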